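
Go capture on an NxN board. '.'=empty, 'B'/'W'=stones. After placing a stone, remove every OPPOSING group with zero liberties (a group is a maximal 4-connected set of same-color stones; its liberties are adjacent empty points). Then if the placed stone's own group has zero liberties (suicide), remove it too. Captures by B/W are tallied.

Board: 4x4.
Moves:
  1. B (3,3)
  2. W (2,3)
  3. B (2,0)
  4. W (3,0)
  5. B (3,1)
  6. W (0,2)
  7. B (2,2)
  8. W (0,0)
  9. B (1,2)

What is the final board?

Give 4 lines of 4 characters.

Answer: W.W.
..B.
B.BW
.B.B

Derivation:
Move 1: B@(3,3) -> caps B=0 W=0
Move 2: W@(2,3) -> caps B=0 W=0
Move 3: B@(2,0) -> caps B=0 W=0
Move 4: W@(3,0) -> caps B=0 W=0
Move 5: B@(3,1) -> caps B=1 W=0
Move 6: W@(0,2) -> caps B=1 W=0
Move 7: B@(2,2) -> caps B=1 W=0
Move 8: W@(0,0) -> caps B=1 W=0
Move 9: B@(1,2) -> caps B=1 W=0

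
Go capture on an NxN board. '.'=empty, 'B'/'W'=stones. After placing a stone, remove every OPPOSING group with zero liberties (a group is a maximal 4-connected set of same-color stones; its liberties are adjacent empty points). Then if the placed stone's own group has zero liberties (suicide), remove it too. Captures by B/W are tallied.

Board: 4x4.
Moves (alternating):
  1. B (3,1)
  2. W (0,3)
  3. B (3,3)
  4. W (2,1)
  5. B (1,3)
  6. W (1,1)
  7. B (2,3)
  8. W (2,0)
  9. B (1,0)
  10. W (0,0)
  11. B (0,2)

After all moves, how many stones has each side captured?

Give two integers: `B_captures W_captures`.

Answer: 1 1

Derivation:
Move 1: B@(3,1) -> caps B=0 W=0
Move 2: W@(0,3) -> caps B=0 W=0
Move 3: B@(3,3) -> caps B=0 W=0
Move 4: W@(2,1) -> caps B=0 W=0
Move 5: B@(1,3) -> caps B=0 W=0
Move 6: W@(1,1) -> caps B=0 W=0
Move 7: B@(2,3) -> caps B=0 W=0
Move 8: W@(2,0) -> caps B=0 W=0
Move 9: B@(1,0) -> caps B=0 W=0
Move 10: W@(0,0) -> caps B=0 W=1
Move 11: B@(0,2) -> caps B=1 W=1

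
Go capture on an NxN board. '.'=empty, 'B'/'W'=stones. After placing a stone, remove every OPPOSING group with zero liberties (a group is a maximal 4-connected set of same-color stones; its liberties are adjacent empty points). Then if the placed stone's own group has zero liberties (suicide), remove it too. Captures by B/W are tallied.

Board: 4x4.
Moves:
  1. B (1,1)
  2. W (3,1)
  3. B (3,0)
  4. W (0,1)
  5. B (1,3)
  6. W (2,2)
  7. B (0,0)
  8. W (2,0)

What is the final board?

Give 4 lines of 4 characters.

Move 1: B@(1,1) -> caps B=0 W=0
Move 2: W@(3,1) -> caps B=0 W=0
Move 3: B@(3,0) -> caps B=0 W=0
Move 4: W@(0,1) -> caps B=0 W=0
Move 5: B@(1,3) -> caps B=0 W=0
Move 6: W@(2,2) -> caps B=0 W=0
Move 7: B@(0,0) -> caps B=0 W=0
Move 8: W@(2,0) -> caps B=0 W=1

Answer: BW..
.B.B
W.W.
.W..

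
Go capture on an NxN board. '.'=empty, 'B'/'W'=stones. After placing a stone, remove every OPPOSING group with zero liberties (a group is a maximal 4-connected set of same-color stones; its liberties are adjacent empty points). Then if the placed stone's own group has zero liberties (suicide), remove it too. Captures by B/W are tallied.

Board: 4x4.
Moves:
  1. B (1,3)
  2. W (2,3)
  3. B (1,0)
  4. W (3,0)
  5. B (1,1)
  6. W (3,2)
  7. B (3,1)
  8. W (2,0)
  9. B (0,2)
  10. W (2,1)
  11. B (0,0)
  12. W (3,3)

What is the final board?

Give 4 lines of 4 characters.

Move 1: B@(1,3) -> caps B=0 W=0
Move 2: W@(2,3) -> caps B=0 W=0
Move 3: B@(1,0) -> caps B=0 W=0
Move 4: W@(3,0) -> caps B=0 W=0
Move 5: B@(1,1) -> caps B=0 W=0
Move 6: W@(3,2) -> caps B=0 W=0
Move 7: B@(3,1) -> caps B=0 W=0
Move 8: W@(2,0) -> caps B=0 W=0
Move 9: B@(0,2) -> caps B=0 W=0
Move 10: W@(2,1) -> caps B=0 W=1
Move 11: B@(0,0) -> caps B=0 W=1
Move 12: W@(3,3) -> caps B=0 W=1

Answer: B.B.
BB.B
WW.W
W.WW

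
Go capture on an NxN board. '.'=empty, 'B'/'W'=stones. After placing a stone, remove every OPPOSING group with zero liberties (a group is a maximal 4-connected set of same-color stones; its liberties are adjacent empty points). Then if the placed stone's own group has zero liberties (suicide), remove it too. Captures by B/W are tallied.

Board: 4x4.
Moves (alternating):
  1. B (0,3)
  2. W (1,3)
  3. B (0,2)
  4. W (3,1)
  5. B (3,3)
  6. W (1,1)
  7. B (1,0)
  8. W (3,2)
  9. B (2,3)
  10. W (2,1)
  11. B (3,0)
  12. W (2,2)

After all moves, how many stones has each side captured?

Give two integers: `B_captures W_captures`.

Answer: 0 2

Derivation:
Move 1: B@(0,3) -> caps B=0 W=0
Move 2: W@(1,3) -> caps B=0 W=0
Move 3: B@(0,2) -> caps B=0 W=0
Move 4: W@(3,1) -> caps B=0 W=0
Move 5: B@(3,3) -> caps B=0 W=0
Move 6: W@(1,1) -> caps B=0 W=0
Move 7: B@(1,0) -> caps B=0 W=0
Move 8: W@(3,2) -> caps B=0 W=0
Move 9: B@(2,3) -> caps B=0 W=0
Move 10: W@(2,1) -> caps B=0 W=0
Move 11: B@(3,0) -> caps B=0 W=0
Move 12: W@(2,2) -> caps B=0 W=2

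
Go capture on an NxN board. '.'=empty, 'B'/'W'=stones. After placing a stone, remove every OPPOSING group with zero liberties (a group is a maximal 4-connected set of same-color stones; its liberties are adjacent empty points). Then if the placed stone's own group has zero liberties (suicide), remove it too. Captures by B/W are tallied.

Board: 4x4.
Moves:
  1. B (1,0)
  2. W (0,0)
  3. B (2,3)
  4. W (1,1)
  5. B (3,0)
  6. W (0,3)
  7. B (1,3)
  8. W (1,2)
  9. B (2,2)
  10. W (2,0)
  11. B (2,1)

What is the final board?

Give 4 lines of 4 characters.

Move 1: B@(1,0) -> caps B=0 W=0
Move 2: W@(0,0) -> caps B=0 W=0
Move 3: B@(2,3) -> caps B=0 W=0
Move 4: W@(1,1) -> caps B=0 W=0
Move 5: B@(3,0) -> caps B=0 W=0
Move 6: W@(0,3) -> caps B=0 W=0
Move 7: B@(1,3) -> caps B=0 W=0
Move 8: W@(1,2) -> caps B=0 W=0
Move 9: B@(2,2) -> caps B=0 W=0
Move 10: W@(2,0) -> caps B=0 W=1
Move 11: B@(2,1) -> caps B=0 W=1

Answer: W..W
.WWB
WBBB
B...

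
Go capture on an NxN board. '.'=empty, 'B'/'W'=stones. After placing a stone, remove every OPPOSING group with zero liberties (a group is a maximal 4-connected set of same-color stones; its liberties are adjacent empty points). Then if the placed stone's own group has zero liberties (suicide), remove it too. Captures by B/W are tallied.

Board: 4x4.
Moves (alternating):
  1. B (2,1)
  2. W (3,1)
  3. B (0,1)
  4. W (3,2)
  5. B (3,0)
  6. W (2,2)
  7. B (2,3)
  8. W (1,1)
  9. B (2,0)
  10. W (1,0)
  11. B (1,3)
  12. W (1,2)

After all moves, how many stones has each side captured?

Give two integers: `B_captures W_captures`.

Move 1: B@(2,1) -> caps B=0 W=0
Move 2: W@(3,1) -> caps B=0 W=0
Move 3: B@(0,1) -> caps B=0 W=0
Move 4: W@(3,2) -> caps B=0 W=0
Move 5: B@(3,0) -> caps B=0 W=0
Move 6: W@(2,2) -> caps B=0 W=0
Move 7: B@(2,3) -> caps B=0 W=0
Move 8: W@(1,1) -> caps B=0 W=0
Move 9: B@(2,0) -> caps B=0 W=0
Move 10: W@(1,0) -> caps B=0 W=3
Move 11: B@(1,3) -> caps B=0 W=3
Move 12: W@(1,2) -> caps B=0 W=3

Answer: 0 3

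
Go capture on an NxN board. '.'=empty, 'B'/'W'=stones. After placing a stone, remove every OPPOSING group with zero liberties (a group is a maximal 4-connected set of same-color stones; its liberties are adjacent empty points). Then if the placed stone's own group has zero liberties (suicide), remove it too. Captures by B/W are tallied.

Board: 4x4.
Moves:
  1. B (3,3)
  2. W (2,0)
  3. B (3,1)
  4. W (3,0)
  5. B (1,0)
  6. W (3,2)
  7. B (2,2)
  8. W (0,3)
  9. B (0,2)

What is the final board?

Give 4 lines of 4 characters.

Answer: ..BW
B...
W.B.
WB.B

Derivation:
Move 1: B@(3,3) -> caps B=0 W=0
Move 2: W@(2,0) -> caps B=0 W=0
Move 3: B@(3,1) -> caps B=0 W=0
Move 4: W@(3,0) -> caps B=0 W=0
Move 5: B@(1,0) -> caps B=0 W=0
Move 6: W@(3,2) -> caps B=0 W=0
Move 7: B@(2,2) -> caps B=1 W=0
Move 8: W@(0,3) -> caps B=1 W=0
Move 9: B@(0,2) -> caps B=1 W=0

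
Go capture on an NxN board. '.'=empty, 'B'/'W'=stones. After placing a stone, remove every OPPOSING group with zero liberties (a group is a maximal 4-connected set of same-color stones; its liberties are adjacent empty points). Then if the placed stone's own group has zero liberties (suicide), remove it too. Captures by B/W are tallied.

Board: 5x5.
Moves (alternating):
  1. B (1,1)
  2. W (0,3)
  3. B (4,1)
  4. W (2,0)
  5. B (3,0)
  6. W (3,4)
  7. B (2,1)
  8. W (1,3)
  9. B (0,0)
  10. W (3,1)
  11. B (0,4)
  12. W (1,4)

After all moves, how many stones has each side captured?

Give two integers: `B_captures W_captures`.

Move 1: B@(1,1) -> caps B=0 W=0
Move 2: W@(0,3) -> caps B=0 W=0
Move 3: B@(4,1) -> caps B=0 W=0
Move 4: W@(2,0) -> caps B=0 W=0
Move 5: B@(3,0) -> caps B=0 W=0
Move 6: W@(3,4) -> caps B=0 W=0
Move 7: B@(2,1) -> caps B=0 W=0
Move 8: W@(1,3) -> caps B=0 W=0
Move 9: B@(0,0) -> caps B=0 W=0
Move 10: W@(3,1) -> caps B=0 W=0
Move 11: B@(0,4) -> caps B=0 W=0
Move 12: W@(1,4) -> caps B=0 W=1

Answer: 0 1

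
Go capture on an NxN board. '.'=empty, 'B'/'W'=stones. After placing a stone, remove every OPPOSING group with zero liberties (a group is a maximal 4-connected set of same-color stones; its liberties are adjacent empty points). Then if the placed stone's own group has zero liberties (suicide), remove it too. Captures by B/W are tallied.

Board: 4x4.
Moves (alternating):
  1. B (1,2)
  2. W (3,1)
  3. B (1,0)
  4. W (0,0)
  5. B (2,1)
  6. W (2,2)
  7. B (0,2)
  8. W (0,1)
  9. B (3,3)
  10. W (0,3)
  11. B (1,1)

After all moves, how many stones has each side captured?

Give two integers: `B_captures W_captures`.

Answer: 2 0

Derivation:
Move 1: B@(1,2) -> caps B=0 W=0
Move 2: W@(3,1) -> caps B=0 W=0
Move 3: B@(1,0) -> caps B=0 W=0
Move 4: W@(0,0) -> caps B=0 W=0
Move 5: B@(2,1) -> caps B=0 W=0
Move 6: W@(2,2) -> caps B=0 W=0
Move 7: B@(0,2) -> caps B=0 W=0
Move 8: W@(0,1) -> caps B=0 W=0
Move 9: B@(3,3) -> caps B=0 W=0
Move 10: W@(0,3) -> caps B=0 W=0
Move 11: B@(1,1) -> caps B=2 W=0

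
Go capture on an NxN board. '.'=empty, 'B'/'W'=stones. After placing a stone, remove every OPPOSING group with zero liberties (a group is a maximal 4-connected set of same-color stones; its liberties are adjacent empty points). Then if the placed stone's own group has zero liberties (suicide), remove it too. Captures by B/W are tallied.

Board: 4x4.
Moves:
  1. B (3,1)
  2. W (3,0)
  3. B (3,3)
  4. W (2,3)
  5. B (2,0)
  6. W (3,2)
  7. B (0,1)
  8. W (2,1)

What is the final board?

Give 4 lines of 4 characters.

Move 1: B@(3,1) -> caps B=0 W=0
Move 2: W@(3,0) -> caps B=0 W=0
Move 3: B@(3,3) -> caps B=0 W=0
Move 4: W@(2,3) -> caps B=0 W=0
Move 5: B@(2,0) -> caps B=1 W=0
Move 6: W@(3,2) -> caps B=1 W=1
Move 7: B@(0,1) -> caps B=1 W=1
Move 8: W@(2,1) -> caps B=1 W=1

Answer: .B..
....
BW.W
.BW.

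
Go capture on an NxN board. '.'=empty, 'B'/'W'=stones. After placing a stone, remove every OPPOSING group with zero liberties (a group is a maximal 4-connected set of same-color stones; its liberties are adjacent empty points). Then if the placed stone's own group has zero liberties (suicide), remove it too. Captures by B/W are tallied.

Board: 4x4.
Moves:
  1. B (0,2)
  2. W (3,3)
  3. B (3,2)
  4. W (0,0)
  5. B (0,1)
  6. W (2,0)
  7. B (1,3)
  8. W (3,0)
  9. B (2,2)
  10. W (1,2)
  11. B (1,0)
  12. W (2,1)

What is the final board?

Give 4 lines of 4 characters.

Move 1: B@(0,2) -> caps B=0 W=0
Move 2: W@(3,3) -> caps B=0 W=0
Move 3: B@(3,2) -> caps B=0 W=0
Move 4: W@(0,0) -> caps B=0 W=0
Move 5: B@(0,1) -> caps B=0 W=0
Move 6: W@(2,0) -> caps B=0 W=0
Move 7: B@(1,3) -> caps B=0 W=0
Move 8: W@(3,0) -> caps B=0 W=0
Move 9: B@(2,2) -> caps B=0 W=0
Move 10: W@(1,2) -> caps B=0 W=0
Move 11: B@(1,0) -> caps B=1 W=0
Move 12: W@(2,1) -> caps B=1 W=0

Answer: .BB.
B.WB
WWB.
W.BW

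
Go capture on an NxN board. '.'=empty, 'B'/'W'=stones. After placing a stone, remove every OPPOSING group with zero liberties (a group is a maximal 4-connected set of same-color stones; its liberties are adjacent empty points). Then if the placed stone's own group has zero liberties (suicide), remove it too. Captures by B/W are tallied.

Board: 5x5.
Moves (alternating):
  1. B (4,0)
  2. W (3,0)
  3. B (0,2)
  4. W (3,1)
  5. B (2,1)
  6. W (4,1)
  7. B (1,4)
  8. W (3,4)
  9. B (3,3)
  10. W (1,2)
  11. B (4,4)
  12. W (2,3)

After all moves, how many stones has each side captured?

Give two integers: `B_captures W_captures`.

Move 1: B@(4,0) -> caps B=0 W=0
Move 2: W@(3,0) -> caps B=0 W=0
Move 3: B@(0,2) -> caps B=0 W=0
Move 4: W@(3,1) -> caps B=0 W=0
Move 5: B@(2,1) -> caps B=0 W=0
Move 6: W@(4,1) -> caps B=0 W=1
Move 7: B@(1,4) -> caps B=0 W=1
Move 8: W@(3,4) -> caps B=0 W=1
Move 9: B@(3,3) -> caps B=0 W=1
Move 10: W@(1,2) -> caps B=0 W=1
Move 11: B@(4,4) -> caps B=0 W=1
Move 12: W@(2,3) -> caps B=0 W=1

Answer: 0 1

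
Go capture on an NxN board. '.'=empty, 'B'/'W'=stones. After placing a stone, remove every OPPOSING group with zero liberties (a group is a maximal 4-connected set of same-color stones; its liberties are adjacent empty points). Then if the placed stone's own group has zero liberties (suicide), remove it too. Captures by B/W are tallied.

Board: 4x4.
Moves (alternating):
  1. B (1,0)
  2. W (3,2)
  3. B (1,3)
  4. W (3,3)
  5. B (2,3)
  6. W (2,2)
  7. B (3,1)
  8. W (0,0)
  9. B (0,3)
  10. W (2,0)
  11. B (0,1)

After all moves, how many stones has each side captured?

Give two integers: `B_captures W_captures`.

Move 1: B@(1,0) -> caps B=0 W=0
Move 2: W@(3,2) -> caps B=0 W=0
Move 3: B@(1,3) -> caps B=0 W=0
Move 4: W@(3,3) -> caps B=0 W=0
Move 5: B@(2,3) -> caps B=0 W=0
Move 6: W@(2,2) -> caps B=0 W=0
Move 7: B@(3,1) -> caps B=0 W=0
Move 8: W@(0,0) -> caps B=0 W=0
Move 9: B@(0,3) -> caps B=0 W=0
Move 10: W@(2,0) -> caps B=0 W=0
Move 11: B@(0,1) -> caps B=1 W=0

Answer: 1 0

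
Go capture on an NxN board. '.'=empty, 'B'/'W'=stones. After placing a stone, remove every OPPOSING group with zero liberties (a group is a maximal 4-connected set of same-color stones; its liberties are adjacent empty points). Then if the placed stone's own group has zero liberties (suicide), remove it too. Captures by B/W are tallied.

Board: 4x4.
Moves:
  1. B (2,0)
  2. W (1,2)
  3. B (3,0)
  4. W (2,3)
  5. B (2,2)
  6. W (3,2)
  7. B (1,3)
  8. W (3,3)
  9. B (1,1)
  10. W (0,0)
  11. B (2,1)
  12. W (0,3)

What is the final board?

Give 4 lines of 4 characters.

Answer: W..W
.BW.
BBBW
B.WW

Derivation:
Move 1: B@(2,0) -> caps B=0 W=0
Move 2: W@(1,2) -> caps B=0 W=0
Move 3: B@(3,0) -> caps B=0 W=0
Move 4: W@(2,3) -> caps B=0 W=0
Move 5: B@(2,2) -> caps B=0 W=0
Move 6: W@(3,2) -> caps B=0 W=0
Move 7: B@(1,3) -> caps B=0 W=0
Move 8: W@(3,3) -> caps B=0 W=0
Move 9: B@(1,1) -> caps B=0 W=0
Move 10: W@(0,0) -> caps B=0 W=0
Move 11: B@(2,1) -> caps B=0 W=0
Move 12: W@(0,3) -> caps B=0 W=1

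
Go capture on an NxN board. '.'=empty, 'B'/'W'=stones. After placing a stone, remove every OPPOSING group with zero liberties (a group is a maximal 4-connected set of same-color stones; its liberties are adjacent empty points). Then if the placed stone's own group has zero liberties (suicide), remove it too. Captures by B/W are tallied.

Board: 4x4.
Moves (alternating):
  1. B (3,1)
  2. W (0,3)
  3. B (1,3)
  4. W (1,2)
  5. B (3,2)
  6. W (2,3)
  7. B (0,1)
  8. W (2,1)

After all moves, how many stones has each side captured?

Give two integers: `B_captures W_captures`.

Move 1: B@(3,1) -> caps B=0 W=0
Move 2: W@(0,3) -> caps B=0 W=0
Move 3: B@(1,3) -> caps B=0 W=0
Move 4: W@(1,2) -> caps B=0 W=0
Move 5: B@(3,2) -> caps B=0 W=0
Move 6: W@(2,3) -> caps B=0 W=1
Move 7: B@(0,1) -> caps B=0 W=1
Move 8: W@(2,1) -> caps B=0 W=1

Answer: 0 1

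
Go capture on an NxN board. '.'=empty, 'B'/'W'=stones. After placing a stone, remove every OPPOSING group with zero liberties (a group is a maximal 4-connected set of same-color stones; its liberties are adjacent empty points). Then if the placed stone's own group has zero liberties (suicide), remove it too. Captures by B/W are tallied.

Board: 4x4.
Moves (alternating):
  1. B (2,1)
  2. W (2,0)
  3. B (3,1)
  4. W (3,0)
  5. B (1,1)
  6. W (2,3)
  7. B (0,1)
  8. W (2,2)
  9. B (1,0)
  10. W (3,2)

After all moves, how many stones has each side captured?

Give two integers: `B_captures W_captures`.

Answer: 2 0

Derivation:
Move 1: B@(2,1) -> caps B=0 W=0
Move 2: W@(2,0) -> caps B=0 W=0
Move 3: B@(3,1) -> caps B=0 W=0
Move 4: W@(3,0) -> caps B=0 W=0
Move 5: B@(1,1) -> caps B=0 W=0
Move 6: W@(2,3) -> caps B=0 W=0
Move 7: B@(0,1) -> caps B=0 W=0
Move 8: W@(2,2) -> caps B=0 W=0
Move 9: B@(1,0) -> caps B=2 W=0
Move 10: W@(3,2) -> caps B=2 W=0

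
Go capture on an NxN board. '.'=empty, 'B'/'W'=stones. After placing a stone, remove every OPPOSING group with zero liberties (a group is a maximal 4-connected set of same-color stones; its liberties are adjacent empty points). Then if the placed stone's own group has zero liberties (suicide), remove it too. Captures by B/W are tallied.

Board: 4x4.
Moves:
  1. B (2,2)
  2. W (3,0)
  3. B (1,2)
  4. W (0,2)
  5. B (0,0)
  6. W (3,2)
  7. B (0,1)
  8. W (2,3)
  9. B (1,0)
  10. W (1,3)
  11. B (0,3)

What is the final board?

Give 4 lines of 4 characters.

Move 1: B@(2,2) -> caps B=0 W=0
Move 2: W@(3,0) -> caps B=0 W=0
Move 3: B@(1,2) -> caps B=0 W=0
Move 4: W@(0,2) -> caps B=0 W=0
Move 5: B@(0,0) -> caps B=0 W=0
Move 6: W@(3,2) -> caps B=0 W=0
Move 7: B@(0,1) -> caps B=0 W=0
Move 8: W@(2,3) -> caps B=0 W=0
Move 9: B@(1,0) -> caps B=0 W=0
Move 10: W@(1,3) -> caps B=0 W=0
Move 11: B@(0,3) -> caps B=1 W=0

Answer: BB.B
B.BW
..BW
W.W.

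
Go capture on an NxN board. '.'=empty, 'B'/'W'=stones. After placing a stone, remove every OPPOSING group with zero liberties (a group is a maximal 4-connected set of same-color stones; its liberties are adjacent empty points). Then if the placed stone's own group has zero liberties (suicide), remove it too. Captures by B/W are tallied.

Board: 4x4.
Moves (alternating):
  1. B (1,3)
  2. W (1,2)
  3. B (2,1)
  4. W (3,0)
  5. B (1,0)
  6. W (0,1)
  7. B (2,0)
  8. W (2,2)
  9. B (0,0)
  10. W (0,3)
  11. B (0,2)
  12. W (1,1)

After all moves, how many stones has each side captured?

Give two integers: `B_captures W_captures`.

Move 1: B@(1,3) -> caps B=0 W=0
Move 2: W@(1,2) -> caps B=0 W=0
Move 3: B@(2,1) -> caps B=0 W=0
Move 4: W@(3,0) -> caps B=0 W=0
Move 5: B@(1,0) -> caps B=0 W=0
Move 6: W@(0,1) -> caps B=0 W=0
Move 7: B@(2,0) -> caps B=0 W=0
Move 8: W@(2,2) -> caps B=0 W=0
Move 9: B@(0,0) -> caps B=0 W=0
Move 10: W@(0,3) -> caps B=0 W=0
Move 11: B@(0,2) -> caps B=1 W=0
Move 12: W@(1,1) -> caps B=1 W=0

Answer: 1 0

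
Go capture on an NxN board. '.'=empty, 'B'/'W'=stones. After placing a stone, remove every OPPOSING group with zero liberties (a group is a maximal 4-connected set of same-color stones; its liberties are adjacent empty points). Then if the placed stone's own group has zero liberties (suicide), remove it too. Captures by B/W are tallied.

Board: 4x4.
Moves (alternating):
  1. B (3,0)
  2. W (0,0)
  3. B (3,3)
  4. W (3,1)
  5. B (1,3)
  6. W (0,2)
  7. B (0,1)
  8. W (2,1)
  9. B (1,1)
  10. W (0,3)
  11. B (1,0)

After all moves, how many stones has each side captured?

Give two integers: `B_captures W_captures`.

Answer: 1 0

Derivation:
Move 1: B@(3,0) -> caps B=0 W=0
Move 2: W@(0,0) -> caps B=0 W=0
Move 3: B@(3,3) -> caps B=0 W=0
Move 4: W@(3,1) -> caps B=0 W=0
Move 5: B@(1,3) -> caps B=0 W=0
Move 6: W@(0,2) -> caps B=0 W=0
Move 7: B@(0,1) -> caps B=0 W=0
Move 8: W@(2,1) -> caps B=0 W=0
Move 9: B@(1,1) -> caps B=0 W=0
Move 10: W@(0,3) -> caps B=0 W=0
Move 11: B@(1,0) -> caps B=1 W=0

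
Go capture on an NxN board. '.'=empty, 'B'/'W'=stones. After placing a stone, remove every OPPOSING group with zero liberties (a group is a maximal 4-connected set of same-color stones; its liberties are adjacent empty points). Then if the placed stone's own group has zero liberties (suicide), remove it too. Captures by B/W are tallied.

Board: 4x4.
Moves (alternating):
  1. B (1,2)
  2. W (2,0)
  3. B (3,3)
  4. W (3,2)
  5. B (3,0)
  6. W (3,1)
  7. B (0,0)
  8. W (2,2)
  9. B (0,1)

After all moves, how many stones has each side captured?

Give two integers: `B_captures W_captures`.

Answer: 0 1

Derivation:
Move 1: B@(1,2) -> caps B=0 W=0
Move 2: W@(2,0) -> caps B=0 W=0
Move 3: B@(3,3) -> caps B=0 W=0
Move 4: W@(3,2) -> caps B=0 W=0
Move 5: B@(3,0) -> caps B=0 W=0
Move 6: W@(3,1) -> caps B=0 W=1
Move 7: B@(0,0) -> caps B=0 W=1
Move 8: W@(2,2) -> caps B=0 W=1
Move 9: B@(0,1) -> caps B=0 W=1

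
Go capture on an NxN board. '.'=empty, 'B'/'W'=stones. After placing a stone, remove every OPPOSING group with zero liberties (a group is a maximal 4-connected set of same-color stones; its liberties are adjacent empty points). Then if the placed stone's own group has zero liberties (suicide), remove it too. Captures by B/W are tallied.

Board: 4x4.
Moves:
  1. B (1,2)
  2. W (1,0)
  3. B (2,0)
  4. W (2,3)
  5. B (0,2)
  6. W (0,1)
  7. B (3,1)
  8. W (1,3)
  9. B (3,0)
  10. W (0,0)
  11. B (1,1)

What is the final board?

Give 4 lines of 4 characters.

Move 1: B@(1,2) -> caps B=0 W=0
Move 2: W@(1,0) -> caps B=0 W=0
Move 3: B@(2,0) -> caps B=0 W=0
Move 4: W@(2,3) -> caps B=0 W=0
Move 5: B@(0,2) -> caps B=0 W=0
Move 6: W@(0,1) -> caps B=0 W=0
Move 7: B@(3,1) -> caps B=0 W=0
Move 8: W@(1,3) -> caps B=0 W=0
Move 9: B@(3,0) -> caps B=0 W=0
Move 10: W@(0,0) -> caps B=0 W=0
Move 11: B@(1,1) -> caps B=3 W=0

Answer: ..B.
.BBW
B..W
BB..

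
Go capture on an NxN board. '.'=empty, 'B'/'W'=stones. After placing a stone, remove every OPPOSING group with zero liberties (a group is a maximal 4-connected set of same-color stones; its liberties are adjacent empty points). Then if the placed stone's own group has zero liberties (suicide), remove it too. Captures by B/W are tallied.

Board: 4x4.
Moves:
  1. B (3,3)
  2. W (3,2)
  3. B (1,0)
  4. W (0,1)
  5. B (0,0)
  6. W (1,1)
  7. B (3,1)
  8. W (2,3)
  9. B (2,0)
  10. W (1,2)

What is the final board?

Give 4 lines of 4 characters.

Answer: BW..
BWW.
B..W
.BW.

Derivation:
Move 1: B@(3,3) -> caps B=0 W=0
Move 2: W@(3,2) -> caps B=0 W=0
Move 3: B@(1,0) -> caps B=0 W=0
Move 4: W@(0,1) -> caps B=0 W=0
Move 5: B@(0,0) -> caps B=0 W=0
Move 6: W@(1,1) -> caps B=0 W=0
Move 7: B@(3,1) -> caps B=0 W=0
Move 8: W@(2,3) -> caps B=0 W=1
Move 9: B@(2,0) -> caps B=0 W=1
Move 10: W@(1,2) -> caps B=0 W=1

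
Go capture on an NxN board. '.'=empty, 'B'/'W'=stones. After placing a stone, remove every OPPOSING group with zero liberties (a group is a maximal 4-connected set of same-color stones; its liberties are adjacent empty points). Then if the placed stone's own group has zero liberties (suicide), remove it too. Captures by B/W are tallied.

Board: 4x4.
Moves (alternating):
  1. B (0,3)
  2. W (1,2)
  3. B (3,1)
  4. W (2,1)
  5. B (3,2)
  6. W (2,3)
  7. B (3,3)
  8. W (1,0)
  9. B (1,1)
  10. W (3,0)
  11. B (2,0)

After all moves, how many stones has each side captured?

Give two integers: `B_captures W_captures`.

Answer: 1 0

Derivation:
Move 1: B@(0,3) -> caps B=0 W=0
Move 2: W@(1,2) -> caps B=0 W=0
Move 3: B@(3,1) -> caps B=0 W=0
Move 4: W@(2,1) -> caps B=0 W=0
Move 5: B@(3,2) -> caps B=0 W=0
Move 6: W@(2,3) -> caps B=0 W=0
Move 7: B@(3,3) -> caps B=0 W=0
Move 8: W@(1,0) -> caps B=0 W=0
Move 9: B@(1,1) -> caps B=0 W=0
Move 10: W@(3,0) -> caps B=0 W=0
Move 11: B@(2,0) -> caps B=1 W=0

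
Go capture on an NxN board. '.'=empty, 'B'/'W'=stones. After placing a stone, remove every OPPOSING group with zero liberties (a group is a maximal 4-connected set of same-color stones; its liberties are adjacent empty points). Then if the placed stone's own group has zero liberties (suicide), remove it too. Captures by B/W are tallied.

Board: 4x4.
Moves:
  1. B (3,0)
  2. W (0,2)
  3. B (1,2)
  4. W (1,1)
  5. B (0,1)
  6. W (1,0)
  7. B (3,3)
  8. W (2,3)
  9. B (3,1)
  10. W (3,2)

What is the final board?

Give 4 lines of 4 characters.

Move 1: B@(3,0) -> caps B=0 W=0
Move 2: W@(0,2) -> caps B=0 W=0
Move 3: B@(1,2) -> caps B=0 W=0
Move 4: W@(1,1) -> caps B=0 W=0
Move 5: B@(0,1) -> caps B=0 W=0
Move 6: W@(1,0) -> caps B=0 W=0
Move 7: B@(3,3) -> caps B=0 W=0
Move 8: W@(2,3) -> caps B=0 W=0
Move 9: B@(3,1) -> caps B=0 W=0
Move 10: W@(3,2) -> caps B=0 W=1

Answer: .BW.
WWB.
...W
BBW.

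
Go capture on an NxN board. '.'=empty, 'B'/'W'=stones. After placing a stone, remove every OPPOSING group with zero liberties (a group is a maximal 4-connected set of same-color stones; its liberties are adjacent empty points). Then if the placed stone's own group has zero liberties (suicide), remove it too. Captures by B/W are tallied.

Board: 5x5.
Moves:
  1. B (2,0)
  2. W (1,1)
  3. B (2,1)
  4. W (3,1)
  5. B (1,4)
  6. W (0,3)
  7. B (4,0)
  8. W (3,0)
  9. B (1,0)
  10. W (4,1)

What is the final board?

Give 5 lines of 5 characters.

Move 1: B@(2,0) -> caps B=0 W=0
Move 2: W@(1,1) -> caps B=0 W=0
Move 3: B@(2,1) -> caps B=0 W=0
Move 4: W@(3,1) -> caps B=0 W=0
Move 5: B@(1,4) -> caps B=0 W=0
Move 6: W@(0,3) -> caps B=0 W=0
Move 7: B@(4,0) -> caps B=0 W=0
Move 8: W@(3,0) -> caps B=0 W=0
Move 9: B@(1,0) -> caps B=0 W=0
Move 10: W@(4,1) -> caps B=0 W=1

Answer: ...W.
BW..B
BB...
WW...
.W...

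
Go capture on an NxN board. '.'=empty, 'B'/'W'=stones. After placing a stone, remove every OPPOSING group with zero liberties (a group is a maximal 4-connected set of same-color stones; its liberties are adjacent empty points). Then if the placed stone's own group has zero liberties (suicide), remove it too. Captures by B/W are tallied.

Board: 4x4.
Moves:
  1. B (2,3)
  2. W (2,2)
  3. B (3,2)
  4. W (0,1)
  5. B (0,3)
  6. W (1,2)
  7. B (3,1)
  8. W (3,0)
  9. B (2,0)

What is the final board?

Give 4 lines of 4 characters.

Answer: .W.B
..W.
B.WB
.BB.

Derivation:
Move 1: B@(2,3) -> caps B=0 W=0
Move 2: W@(2,2) -> caps B=0 W=0
Move 3: B@(3,2) -> caps B=0 W=0
Move 4: W@(0,1) -> caps B=0 W=0
Move 5: B@(0,3) -> caps B=0 W=0
Move 6: W@(1,2) -> caps B=0 W=0
Move 7: B@(3,1) -> caps B=0 W=0
Move 8: W@(3,0) -> caps B=0 W=0
Move 9: B@(2,0) -> caps B=1 W=0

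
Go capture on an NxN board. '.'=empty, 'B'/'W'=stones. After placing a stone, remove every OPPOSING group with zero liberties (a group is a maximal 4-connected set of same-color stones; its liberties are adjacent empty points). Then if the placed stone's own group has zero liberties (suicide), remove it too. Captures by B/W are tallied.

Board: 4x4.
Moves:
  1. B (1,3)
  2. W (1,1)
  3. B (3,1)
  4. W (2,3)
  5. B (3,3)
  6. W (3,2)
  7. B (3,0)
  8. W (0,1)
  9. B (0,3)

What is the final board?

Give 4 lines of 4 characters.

Answer: .W.B
.W.B
...W
BBW.

Derivation:
Move 1: B@(1,3) -> caps B=0 W=0
Move 2: W@(1,1) -> caps B=0 W=0
Move 3: B@(3,1) -> caps B=0 W=0
Move 4: W@(2,3) -> caps B=0 W=0
Move 5: B@(3,3) -> caps B=0 W=0
Move 6: W@(3,2) -> caps B=0 W=1
Move 7: B@(3,0) -> caps B=0 W=1
Move 8: W@(0,1) -> caps B=0 W=1
Move 9: B@(0,3) -> caps B=0 W=1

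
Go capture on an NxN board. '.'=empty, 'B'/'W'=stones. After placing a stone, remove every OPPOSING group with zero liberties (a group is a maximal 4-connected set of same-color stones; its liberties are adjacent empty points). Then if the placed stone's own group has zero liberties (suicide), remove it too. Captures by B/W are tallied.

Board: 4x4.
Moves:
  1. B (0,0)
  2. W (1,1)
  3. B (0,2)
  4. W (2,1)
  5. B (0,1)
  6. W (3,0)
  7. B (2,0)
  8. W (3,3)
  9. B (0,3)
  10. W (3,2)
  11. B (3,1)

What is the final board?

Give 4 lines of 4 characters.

Move 1: B@(0,0) -> caps B=0 W=0
Move 2: W@(1,1) -> caps B=0 W=0
Move 3: B@(0,2) -> caps B=0 W=0
Move 4: W@(2,1) -> caps B=0 W=0
Move 5: B@(0,1) -> caps B=0 W=0
Move 6: W@(3,0) -> caps B=0 W=0
Move 7: B@(2,0) -> caps B=0 W=0
Move 8: W@(3,3) -> caps B=0 W=0
Move 9: B@(0,3) -> caps B=0 W=0
Move 10: W@(3,2) -> caps B=0 W=0
Move 11: B@(3,1) -> caps B=1 W=0

Answer: BBBB
.W..
BW..
.BWW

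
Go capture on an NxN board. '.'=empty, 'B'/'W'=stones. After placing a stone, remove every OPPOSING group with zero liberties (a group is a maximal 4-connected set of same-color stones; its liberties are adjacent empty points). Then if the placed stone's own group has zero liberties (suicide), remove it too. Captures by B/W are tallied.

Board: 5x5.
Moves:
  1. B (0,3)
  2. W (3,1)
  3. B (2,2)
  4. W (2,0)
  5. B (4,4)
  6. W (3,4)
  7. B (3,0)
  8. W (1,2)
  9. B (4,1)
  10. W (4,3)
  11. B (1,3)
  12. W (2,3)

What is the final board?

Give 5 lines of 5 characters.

Move 1: B@(0,3) -> caps B=0 W=0
Move 2: W@(3,1) -> caps B=0 W=0
Move 3: B@(2,2) -> caps B=0 W=0
Move 4: W@(2,0) -> caps B=0 W=0
Move 5: B@(4,4) -> caps B=0 W=0
Move 6: W@(3,4) -> caps B=0 W=0
Move 7: B@(3,0) -> caps B=0 W=0
Move 8: W@(1,2) -> caps B=0 W=0
Move 9: B@(4,1) -> caps B=0 W=0
Move 10: W@(4,3) -> caps B=0 W=1
Move 11: B@(1,3) -> caps B=0 W=1
Move 12: W@(2,3) -> caps B=0 W=1

Answer: ...B.
..WB.
W.BW.
BW..W
.B.W.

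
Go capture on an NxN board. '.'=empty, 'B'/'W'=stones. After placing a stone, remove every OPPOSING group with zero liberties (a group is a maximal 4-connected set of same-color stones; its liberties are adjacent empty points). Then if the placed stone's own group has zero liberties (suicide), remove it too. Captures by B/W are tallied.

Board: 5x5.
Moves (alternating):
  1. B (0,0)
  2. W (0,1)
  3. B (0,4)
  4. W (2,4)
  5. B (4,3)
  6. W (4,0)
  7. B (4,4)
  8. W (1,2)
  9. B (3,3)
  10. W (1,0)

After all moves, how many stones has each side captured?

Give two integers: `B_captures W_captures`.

Answer: 0 1

Derivation:
Move 1: B@(0,0) -> caps B=0 W=0
Move 2: W@(0,1) -> caps B=0 W=0
Move 3: B@(0,4) -> caps B=0 W=0
Move 4: W@(2,4) -> caps B=0 W=0
Move 5: B@(4,3) -> caps B=0 W=0
Move 6: W@(4,0) -> caps B=0 W=0
Move 7: B@(4,4) -> caps B=0 W=0
Move 8: W@(1,2) -> caps B=0 W=0
Move 9: B@(3,3) -> caps B=0 W=0
Move 10: W@(1,0) -> caps B=0 W=1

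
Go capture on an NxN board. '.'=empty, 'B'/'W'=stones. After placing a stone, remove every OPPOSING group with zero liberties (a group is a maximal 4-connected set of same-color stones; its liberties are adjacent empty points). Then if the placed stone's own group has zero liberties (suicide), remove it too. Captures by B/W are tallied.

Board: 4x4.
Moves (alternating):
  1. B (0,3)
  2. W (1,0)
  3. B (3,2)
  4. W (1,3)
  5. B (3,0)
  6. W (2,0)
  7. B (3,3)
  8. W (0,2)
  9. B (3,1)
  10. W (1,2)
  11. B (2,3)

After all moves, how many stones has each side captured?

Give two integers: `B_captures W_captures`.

Move 1: B@(0,3) -> caps B=0 W=0
Move 2: W@(1,0) -> caps B=0 W=0
Move 3: B@(3,2) -> caps B=0 W=0
Move 4: W@(1,3) -> caps B=0 W=0
Move 5: B@(3,0) -> caps B=0 W=0
Move 6: W@(2,0) -> caps B=0 W=0
Move 7: B@(3,3) -> caps B=0 W=0
Move 8: W@(0,2) -> caps B=0 W=1
Move 9: B@(3,1) -> caps B=0 W=1
Move 10: W@(1,2) -> caps B=0 W=1
Move 11: B@(2,3) -> caps B=0 W=1

Answer: 0 1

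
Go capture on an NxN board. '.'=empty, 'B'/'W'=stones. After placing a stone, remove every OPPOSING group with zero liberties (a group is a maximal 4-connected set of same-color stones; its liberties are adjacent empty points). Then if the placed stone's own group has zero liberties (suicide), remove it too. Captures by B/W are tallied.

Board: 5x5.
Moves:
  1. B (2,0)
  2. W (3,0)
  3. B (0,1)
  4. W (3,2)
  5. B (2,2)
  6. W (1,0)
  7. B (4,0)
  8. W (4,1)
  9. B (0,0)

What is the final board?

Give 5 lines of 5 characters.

Answer: BB...
W....
B.B..
W.W..
.W...

Derivation:
Move 1: B@(2,0) -> caps B=0 W=0
Move 2: W@(3,0) -> caps B=0 W=0
Move 3: B@(0,1) -> caps B=0 W=0
Move 4: W@(3,2) -> caps B=0 W=0
Move 5: B@(2,2) -> caps B=0 W=0
Move 6: W@(1,0) -> caps B=0 W=0
Move 7: B@(4,0) -> caps B=0 W=0
Move 8: W@(4,1) -> caps B=0 W=1
Move 9: B@(0,0) -> caps B=0 W=1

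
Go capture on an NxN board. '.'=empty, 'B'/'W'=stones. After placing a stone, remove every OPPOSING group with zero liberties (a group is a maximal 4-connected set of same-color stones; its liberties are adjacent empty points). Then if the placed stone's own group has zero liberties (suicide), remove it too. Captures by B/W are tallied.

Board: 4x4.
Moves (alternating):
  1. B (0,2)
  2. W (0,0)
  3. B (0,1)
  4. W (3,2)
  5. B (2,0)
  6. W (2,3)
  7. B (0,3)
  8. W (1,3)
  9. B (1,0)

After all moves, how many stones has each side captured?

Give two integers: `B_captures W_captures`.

Answer: 1 0

Derivation:
Move 1: B@(0,2) -> caps B=0 W=0
Move 2: W@(0,0) -> caps B=0 W=0
Move 3: B@(0,1) -> caps B=0 W=0
Move 4: W@(3,2) -> caps B=0 W=0
Move 5: B@(2,0) -> caps B=0 W=0
Move 6: W@(2,3) -> caps B=0 W=0
Move 7: B@(0,3) -> caps B=0 W=0
Move 8: W@(1,3) -> caps B=0 W=0
Move 9: B@(1,0) -> caps B=1 W=0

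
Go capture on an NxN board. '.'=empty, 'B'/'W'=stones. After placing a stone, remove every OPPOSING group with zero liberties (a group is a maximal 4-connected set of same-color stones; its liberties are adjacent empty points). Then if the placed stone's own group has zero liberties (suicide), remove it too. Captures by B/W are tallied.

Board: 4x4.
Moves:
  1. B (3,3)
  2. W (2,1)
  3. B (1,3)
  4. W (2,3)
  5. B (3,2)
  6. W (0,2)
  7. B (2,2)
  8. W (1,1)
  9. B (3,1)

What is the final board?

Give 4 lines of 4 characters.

Answer: ..W.
.W.B
.WB.
.BBB

Derivation:
Move 1: B@(3,3) -> caps B=0 W=0
Move 2: W@(2,1) -> caps B=0 W=0
Move 3: B@(1,3) -> caps B=0 W=0
Move 4: W@(2,3) -> caps B=0 W=0
Move 5: B@(3,2) -> caps B=0 W=0
Move 6: W@(0,2) -> caps B=0 W=0
Move 7: B@(2,2) -> caps B=1 W=0
Move 8: W@(1,1) -> caps B=1 W=0
Move 9: B@(3,1) -> caps B=1 W=0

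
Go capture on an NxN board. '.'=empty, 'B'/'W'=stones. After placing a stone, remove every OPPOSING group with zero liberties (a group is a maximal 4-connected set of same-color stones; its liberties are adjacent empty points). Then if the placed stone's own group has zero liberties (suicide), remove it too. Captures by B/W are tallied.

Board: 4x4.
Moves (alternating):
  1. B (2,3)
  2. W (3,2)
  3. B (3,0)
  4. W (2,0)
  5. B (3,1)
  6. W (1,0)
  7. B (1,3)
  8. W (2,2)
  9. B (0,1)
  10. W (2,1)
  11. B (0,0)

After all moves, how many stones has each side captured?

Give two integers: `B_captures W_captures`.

Answer: 0 2

Derivation:
Move 1: B@(2,3) -> caps B=0 W=0
Move 2: W@(3,2) -> caps B=0 W=0
Move 3: B@(3,0) -> caps B=0 W=0
Move 4: W@(2,0) -> caps B=0 W=0
Move 5: B@(3,1) -> caps B=0 W=0
Move 6: W@(1,0) -> caps B=0 W=0
Move 7: B@(1,3) -> caps B=0 W=0
Move 8: W@(2,2) -> caps B=0 W=0
Move 9: B@(0,1) -> caps B=0 W=0
Move 10: W@(2,1) -> caps B=0 W=2
Move 11: B@(0,0) -> caps B=0 W=2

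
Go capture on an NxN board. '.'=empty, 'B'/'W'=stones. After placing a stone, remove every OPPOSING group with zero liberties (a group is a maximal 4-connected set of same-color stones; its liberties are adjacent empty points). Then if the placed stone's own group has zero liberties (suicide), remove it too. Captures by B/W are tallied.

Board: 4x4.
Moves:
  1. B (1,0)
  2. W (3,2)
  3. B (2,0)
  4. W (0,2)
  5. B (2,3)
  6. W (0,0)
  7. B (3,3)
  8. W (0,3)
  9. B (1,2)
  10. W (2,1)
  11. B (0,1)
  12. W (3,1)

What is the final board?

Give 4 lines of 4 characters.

Move 1: B@(1,0) -> caps B=0 W=0
Move 2: W@(3,2) -> caps B=0 W=0
Move 3: B@(2,0) -> caps B=0 W=0
Move 4: W@(0,2) -> caps B=0 W=0
Move 5: B@(2,3) -> caps B=0 W=0
Move 6: W@(0,0) -> caps B=0 W=0
Move 7: B@(3,3) -> caps B=0 W=0
Move 8: W@(0,3) -> caps B=0 W=0
Move 9: B@(1,2) -> caps B=0 W=0
Move 10: W@(2,1) -> caps B=0 W=0
Move 11: B@(0,1) -> caps B=1 W=0
Move 12: W@(3,1) -> caps B=1 W=0

Answer: .BWW
B.B.
BW.B
.WWB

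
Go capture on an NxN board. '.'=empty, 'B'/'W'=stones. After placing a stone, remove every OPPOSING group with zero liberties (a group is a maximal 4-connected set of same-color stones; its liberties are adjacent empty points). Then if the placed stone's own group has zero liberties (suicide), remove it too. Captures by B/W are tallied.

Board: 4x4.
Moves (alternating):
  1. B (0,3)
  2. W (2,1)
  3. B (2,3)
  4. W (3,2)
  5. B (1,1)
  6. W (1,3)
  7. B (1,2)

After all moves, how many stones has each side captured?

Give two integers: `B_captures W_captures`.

Answer: 1 0

Derivation:
Move 1: B@(0,3) -> caps B=0 W=0
Move 2: W@(2,1) -> caps B=0 W=0
Move 3: B@(2,3) -> caps B=0 W=0
Move 4: W@(3,2) -> caps B=0 W=0
Move 5: B@(1,1) -> caps B=0 W=0
Move 6: W@(1,3) -> caps B=0 W=0
Move 7: B@(1,2) -> caps B=1 W=0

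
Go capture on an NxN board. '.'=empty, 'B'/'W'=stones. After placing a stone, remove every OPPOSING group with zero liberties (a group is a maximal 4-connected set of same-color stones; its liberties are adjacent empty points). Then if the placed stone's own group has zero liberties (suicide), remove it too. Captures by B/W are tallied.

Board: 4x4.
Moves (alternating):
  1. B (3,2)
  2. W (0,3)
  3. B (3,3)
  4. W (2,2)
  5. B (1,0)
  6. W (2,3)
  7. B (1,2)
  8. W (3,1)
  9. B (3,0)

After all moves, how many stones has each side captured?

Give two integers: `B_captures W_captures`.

Move 1: B@(3,2) -> caps B=0 W=0
Move 2: W@(0,3) -> caps B=0 W=0
Move 3: B@(3,3) -> caps B=0 W=0
Move 4: W@(2,2) -> caps B=0 W=0
Move 5: B@(1,0) -> caps B=0 W=0
Move 6: W@(2,3) -> caps B=0 W=0
Move 7: B@(1,2) -> caps B=0 W=0
Move 8: W@(3,1) -> caps B=0 W=2
Move 9: B@(3,0) -> caps B=0 W=2

Answer: 0 2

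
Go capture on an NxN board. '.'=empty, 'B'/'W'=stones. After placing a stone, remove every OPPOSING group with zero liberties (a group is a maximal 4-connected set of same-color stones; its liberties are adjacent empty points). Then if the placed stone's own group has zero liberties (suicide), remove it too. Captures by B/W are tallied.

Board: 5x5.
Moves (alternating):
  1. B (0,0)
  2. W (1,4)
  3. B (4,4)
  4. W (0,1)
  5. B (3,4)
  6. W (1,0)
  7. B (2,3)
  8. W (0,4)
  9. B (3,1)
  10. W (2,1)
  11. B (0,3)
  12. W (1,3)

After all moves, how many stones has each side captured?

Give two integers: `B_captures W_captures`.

Move 1: B@(0,0) -> caps B=0 W=0
Move 2: W@(1,4) -> caps B=0 W=0
Move 3: B@(4,4) -> caps B=0 W=0
Move 4: W@(0,1) -> caps B=0 W=0
Move 5: B@(3,4) -> caps B=0 W=0
Move 6: W@(1,0) -> caps B=0 W=1
Move 7: B@(2,3) -> caps B=0 W=1
Move 8: W@(0,4) -> caps B=0 W=1
Move 9: B@(3,1) -> caps B=0 W=1
Move 10: W@(2,1) -> caps B=0 W=1
Move 11: B@(0,3) -> caps B=0 W=1
Move 12: W@(1,3) -> caps B=0 W=1

Answer: 0 1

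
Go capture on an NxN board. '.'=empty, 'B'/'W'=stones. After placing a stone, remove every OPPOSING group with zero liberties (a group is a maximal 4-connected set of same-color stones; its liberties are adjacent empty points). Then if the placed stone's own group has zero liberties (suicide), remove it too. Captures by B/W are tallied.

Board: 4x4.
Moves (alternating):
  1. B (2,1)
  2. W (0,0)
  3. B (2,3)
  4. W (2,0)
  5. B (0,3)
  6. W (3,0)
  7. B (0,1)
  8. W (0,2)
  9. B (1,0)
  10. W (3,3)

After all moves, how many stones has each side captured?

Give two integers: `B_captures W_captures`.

Answer: 1 0

Derivation:
Move 1: B@(2,1) -> caps B=0 W=0
Move 2: W@(0,0) -> caps B=0 W=0
Move 3: B@(2,3) -> caps B=0 W=0
Move 4: W@(2,0) -> caps B=0 W=0
Move 5: B@(0,3) -> caps B=0 W=0
Move 6: W@(3,0) -> caps B=0 W=0
Move 7: B@(0,1) -> caps B=0 W=0
Move 8: W@(0,2) -> caps B=0 W=0
Move 9: B@(1,0) -> caps B=1 W=0
Move 10: W@(3,3) -> caps B=1 W=0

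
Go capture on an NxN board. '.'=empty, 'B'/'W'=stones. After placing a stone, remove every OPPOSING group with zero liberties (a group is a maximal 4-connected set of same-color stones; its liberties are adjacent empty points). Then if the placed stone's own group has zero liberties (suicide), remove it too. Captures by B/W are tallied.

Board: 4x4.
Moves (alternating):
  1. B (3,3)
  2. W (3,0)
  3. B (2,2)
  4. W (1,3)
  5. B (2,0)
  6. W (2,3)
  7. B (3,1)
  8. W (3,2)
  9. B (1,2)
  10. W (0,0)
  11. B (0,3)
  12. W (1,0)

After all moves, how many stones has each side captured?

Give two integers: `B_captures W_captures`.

Answer: 1 1

Derivation:
Move 1: B@(3,3) -> caps B=0 W=0
Move 2: W@(3,0) -> caps B=0 W=0
Move 3: B@(2,2) -> caps B=0 W=0
Move 4: W@(1,3) -> caps B=0 W=0
Move 5: B@(2,0) -> caps B=0 W=0
Move 6: W@(2,3) -> caps B=0 W=0
Move 7: B@(3,1) -> caps B=1 W=0
Move 8: W@(3,2) -> caps B=1 W=1
Move 9: B@(1,2) -> caps B=1 W=1
Move 10: W@(0,0) -> caps B=1 W=1
Move 11: B@(0,3) -> caps B=1 W=1
Move 12: W@(1,0) -> caps B=1 W=1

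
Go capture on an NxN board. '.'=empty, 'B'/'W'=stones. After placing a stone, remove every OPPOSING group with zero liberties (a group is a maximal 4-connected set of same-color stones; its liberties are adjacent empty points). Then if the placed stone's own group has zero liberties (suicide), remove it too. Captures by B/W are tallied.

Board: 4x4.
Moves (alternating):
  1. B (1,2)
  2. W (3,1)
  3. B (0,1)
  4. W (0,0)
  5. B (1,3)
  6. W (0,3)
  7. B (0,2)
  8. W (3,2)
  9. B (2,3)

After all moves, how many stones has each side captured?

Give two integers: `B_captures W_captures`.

Answer: 1 0

Derivation:
Move 1: B@(1,2) -> caps B=0 W=0
Move 2: W@(3,1) -> caps B=0 W=0
Move 3: B@(0,1) -> caps B=0 W=0
Move 4: W@(0,0) -> caps B=0 W=0
Move 5: B@(1,3) -> caps B=0 W=0
Move 6: W@(0,3) -> caps B=0 W=0
Move 7: B@(0,2) -> caps B=1 W=0
Move 8: W@(3,2) -> caps B=1 W=0
Move 9: B@(2,3) -> caps B=1 W=0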